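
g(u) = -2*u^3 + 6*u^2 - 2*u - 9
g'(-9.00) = -596.00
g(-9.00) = 1953.00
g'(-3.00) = -92.00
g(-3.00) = 105.00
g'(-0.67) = -12.73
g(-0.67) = -4.37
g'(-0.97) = -19.29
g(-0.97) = 0.41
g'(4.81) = -83.10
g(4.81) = -102.37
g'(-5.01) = -212.72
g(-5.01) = 403.12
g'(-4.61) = -184.83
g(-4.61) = 323.68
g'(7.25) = -230.38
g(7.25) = -470.28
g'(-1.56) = -35.32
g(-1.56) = 16.31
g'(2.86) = -16.76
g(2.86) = -12.43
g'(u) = -6*u^2 + 12*u - 2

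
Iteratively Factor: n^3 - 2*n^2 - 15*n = (n - 5)*(n^2 + 3*n) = (n - 5)*(n + 3)*(n)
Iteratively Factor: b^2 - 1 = (b + 1)*(b - 1)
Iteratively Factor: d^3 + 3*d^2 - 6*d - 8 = (d + 4)*(d^2 - d - 2) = (d - 2)*(d + 4)*(d + 1)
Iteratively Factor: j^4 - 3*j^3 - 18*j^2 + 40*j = (j)*(j^3 - 3*j^2 - 18*j + 40) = j*(j - 2)*(j^2 - j - 20) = j*(j - 2)*(j + 4)*(j - 5)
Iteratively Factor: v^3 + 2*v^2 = (v)*(v^2 + 2*v) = v*(v + 2)*(v)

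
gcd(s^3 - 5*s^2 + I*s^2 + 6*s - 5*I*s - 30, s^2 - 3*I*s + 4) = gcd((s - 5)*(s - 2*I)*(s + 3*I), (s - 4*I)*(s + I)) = 1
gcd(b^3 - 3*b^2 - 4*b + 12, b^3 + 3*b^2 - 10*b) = b - 2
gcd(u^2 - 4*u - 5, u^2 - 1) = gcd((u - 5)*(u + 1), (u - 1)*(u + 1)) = u + 1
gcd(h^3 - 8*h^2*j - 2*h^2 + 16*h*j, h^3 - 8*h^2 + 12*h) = h^2 - 2*h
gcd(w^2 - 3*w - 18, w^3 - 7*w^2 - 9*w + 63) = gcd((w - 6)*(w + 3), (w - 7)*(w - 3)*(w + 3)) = w + 3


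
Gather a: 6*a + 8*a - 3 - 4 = 14*a - 7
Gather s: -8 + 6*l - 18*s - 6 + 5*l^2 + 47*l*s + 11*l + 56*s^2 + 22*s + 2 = 5*l^2 + 17*l + 56*s^2 + s*(47*l + 4) - 12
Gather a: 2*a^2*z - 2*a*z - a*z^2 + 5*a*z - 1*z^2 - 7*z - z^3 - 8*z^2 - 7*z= 2*a^2*z + a*(-z^2 + 3*z) - z^3 - 9*z^2 - 14*z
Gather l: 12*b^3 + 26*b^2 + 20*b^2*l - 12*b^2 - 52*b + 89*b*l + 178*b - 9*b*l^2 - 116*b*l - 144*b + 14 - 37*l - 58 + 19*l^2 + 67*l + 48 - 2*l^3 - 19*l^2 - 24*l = 12*b^3 + 14*b^2 - 9*b*l^2 - 18*b - 2*l^3 + l*(20*b^2 - 27*b + 6) + 4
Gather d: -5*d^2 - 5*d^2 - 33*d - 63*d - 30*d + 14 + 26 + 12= -10*d^2 - 126*d + 52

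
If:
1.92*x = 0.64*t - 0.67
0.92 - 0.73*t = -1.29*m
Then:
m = 1.69767441860465*x - 0.120760658914729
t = 3.0*x + 1.046875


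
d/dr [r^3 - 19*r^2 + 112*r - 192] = 3*r^2 - 38*r + 112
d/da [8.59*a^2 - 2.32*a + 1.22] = 17.18*a - 2.32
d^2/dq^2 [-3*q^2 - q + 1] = -6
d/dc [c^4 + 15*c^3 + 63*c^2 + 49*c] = 4*c^3 + 45*c^2 + 126*c + 49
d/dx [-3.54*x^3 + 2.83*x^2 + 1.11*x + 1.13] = -10.62*x^2 + 5.66*x + 1.11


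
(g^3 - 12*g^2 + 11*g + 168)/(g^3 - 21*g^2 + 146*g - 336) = (g + 3)/(g - 6)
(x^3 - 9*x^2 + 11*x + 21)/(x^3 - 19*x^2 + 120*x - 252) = (x^2 - 2*x - 3)/(x^2 - 12*x + 36)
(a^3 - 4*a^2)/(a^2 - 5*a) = a*(a - 4)/(a - 5)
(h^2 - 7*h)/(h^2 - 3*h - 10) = h*(7 - h)/(-h^2 + 3*h + 10)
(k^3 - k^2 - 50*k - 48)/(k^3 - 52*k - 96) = (k + 1)/(k + 2)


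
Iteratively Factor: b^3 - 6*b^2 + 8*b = (b - 4)*(b^2 - 2*b) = (b - 4)*(b - 2)*(b)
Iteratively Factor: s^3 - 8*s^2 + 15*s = (s - 3)*(s^2 - 5*s) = s*(s - 3)*(s - 5)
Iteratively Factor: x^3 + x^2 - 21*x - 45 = (x - 5)*(x^2 + 6*x + 9) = (x - 5)*(x + 3)*(x + 3)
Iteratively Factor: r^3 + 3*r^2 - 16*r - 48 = (r + 4)*(r^2 - r - 12) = (r - 4)*(r + 4)*(r + 3)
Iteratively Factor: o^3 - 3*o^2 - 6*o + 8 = (o - 4)*(o^2 + o - 2) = (o - 4)*(o + 2)*(o - 1)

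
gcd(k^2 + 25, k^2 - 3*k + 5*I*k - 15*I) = k + 5*I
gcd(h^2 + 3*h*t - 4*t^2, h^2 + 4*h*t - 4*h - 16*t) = h + 4*t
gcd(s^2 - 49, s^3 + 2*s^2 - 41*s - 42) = s + 7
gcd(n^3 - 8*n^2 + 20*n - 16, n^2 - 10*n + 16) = n - 2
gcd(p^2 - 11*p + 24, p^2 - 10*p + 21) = p - 3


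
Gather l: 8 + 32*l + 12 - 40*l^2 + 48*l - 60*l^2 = -100*l^2 + 80*l + 20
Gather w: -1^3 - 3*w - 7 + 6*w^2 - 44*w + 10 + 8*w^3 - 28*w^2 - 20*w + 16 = 8*w^3 - 22*w^2 - 67*w + 18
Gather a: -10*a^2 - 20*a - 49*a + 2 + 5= -10*a^2 - 69*a + 7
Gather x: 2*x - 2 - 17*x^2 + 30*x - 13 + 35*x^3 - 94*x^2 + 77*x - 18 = 35*x^3 - 111*x^2 + 109*x - 33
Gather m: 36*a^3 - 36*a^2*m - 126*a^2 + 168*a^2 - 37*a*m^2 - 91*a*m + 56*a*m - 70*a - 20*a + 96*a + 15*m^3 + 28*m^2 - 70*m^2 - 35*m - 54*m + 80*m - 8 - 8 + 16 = 36*a^3 + 42*a^2 + 6*a + 15*m^3 + m^2*(-37*a - 42) + m*(-36*a^2 - 35*a - 9)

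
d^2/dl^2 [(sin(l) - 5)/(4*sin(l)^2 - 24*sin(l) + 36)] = (-sin(l)^3 + 8*sin(l)^2 + 23*sin(l) - 18)/(4*(sin(l) - 3)^4)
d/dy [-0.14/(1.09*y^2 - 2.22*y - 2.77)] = (0.3052*y - 0.3108)/(-1.09*y^2 + 2.22*y + 2.77)^2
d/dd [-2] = 0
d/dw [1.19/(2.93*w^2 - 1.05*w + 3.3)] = (1.2495 - 6.9734*w)/(2.93*w^2 - 1.05*w + 3.3)^2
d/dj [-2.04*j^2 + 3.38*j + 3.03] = 3.38 - 4.08*j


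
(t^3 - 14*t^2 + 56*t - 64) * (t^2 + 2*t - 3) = t^5 - 12*t^4 + 25*t^3 + 90*t^2 - 296*t + 192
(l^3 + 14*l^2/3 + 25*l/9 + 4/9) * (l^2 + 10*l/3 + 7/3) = l^5 + 8*l^4 + 62*l^3/3 + 556*l^2/27 + 215*l/27 + 28/27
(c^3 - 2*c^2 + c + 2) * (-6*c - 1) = -6*c^4 + 11*c^3 - 4*c^2 - 13*c - 2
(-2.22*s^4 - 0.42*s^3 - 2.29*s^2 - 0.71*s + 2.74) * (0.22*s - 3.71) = -0.4884*s^5 + 8.1438*s^4 + 1.0544*s^3 + 8.3397*s^2 + 3.2369*s - 10.1654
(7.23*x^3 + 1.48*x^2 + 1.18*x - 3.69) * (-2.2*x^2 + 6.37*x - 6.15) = -15.906*x^5 + 42.7991*x^4 - 37.6329*x^3 + 6.5326*x^2 - 30.7623*x + 22.6935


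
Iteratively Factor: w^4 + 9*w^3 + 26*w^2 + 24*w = (w + 3)*(w^3 + 6*w^2 + 8*w) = (w + 2)*(w + 3)*(w^2 + 4*w) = w*(w + 2)*(w + 3)*(w + 4)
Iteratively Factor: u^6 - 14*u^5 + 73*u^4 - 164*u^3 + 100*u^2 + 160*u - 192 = (u - 2)*(u^5 - 12*u^4 + 49*u^3 - 66*u^2 - 32*u + 96) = (u - 3)*(u - 2)*(u^4 - 9*u^3 + 22*u^2 - 32) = (u - 3)*(u - 2)^2*(u^3 - 7*u^2 + 8*u + 16) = (u - 4)*(u - 3)*(u - 2)^2*(u^2 - 3*u - 4) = (u - 4)*(u - 3)*(u - 2)^2*(u + 1)*(u - 4)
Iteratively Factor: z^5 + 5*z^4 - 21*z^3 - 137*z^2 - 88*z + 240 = (z + 4)*(z^4 + z^3 - 25*z^2 - 37*z + 60) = (z + 3)*(z + 4)*(z^3 - 2*z^2 - 19*z + 20) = (z - 5)*(z + 3)*(z + 4)*(z^2 + 3*z - 4) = (z - 5)*(z - 1)*(z + 3)*(z + 4)*(z + 4)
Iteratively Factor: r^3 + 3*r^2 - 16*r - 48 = (r + 3)*(r^2 - 16) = (r + 3)*(r + 4)*(r - 4)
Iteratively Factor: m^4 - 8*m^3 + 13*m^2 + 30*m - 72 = (m - 3)*(m^3 - 5*m^2 - 2*m + 24) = (m - 3)*(m + 2)*(m^2 - 7*m + 12) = (m - 3)^2*(m + 2)*(m - 4)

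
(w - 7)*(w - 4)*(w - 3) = w^3 - 14*w^2 + 61*w - 84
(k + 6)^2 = k^2 + 12*k + 36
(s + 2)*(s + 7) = s^2 + 9*s + 14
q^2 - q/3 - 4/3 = (q - 4/3)*(q + 1)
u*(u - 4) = u^2 - 4*u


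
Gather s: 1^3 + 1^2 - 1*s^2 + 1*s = -s^2 + s + 2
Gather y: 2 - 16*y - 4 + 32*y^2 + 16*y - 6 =32*y^2 - 8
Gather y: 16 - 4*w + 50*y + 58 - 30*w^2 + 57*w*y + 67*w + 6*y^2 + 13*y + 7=-30*w^2 + 63*w + 6*y^2 + y*(57*w + 63) + 81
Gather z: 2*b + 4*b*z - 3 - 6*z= 2*b + z*(4*b - 6) - 3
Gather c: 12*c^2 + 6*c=12*c^2 + 6*c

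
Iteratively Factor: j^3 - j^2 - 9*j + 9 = (j - 1)*(j^2 - 9) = (j - 1)*(j + 3)*(j - 3)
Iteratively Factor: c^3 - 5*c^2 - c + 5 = (c + 1)*(c^2 - 6*c + 5) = (c - 5)*(c + 1)*(c - 1)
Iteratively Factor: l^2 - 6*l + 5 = (l - 1)*(l - 5)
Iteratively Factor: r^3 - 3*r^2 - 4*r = (r - 4)*(r^2 + r) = r*(r - 4)*(r + 1)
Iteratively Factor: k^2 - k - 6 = (k + 2)*(k - 3)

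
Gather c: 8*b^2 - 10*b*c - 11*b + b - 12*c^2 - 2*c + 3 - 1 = 8*b^2 - 10*b - 12*c^2 + c*(-10*b - 2) + 2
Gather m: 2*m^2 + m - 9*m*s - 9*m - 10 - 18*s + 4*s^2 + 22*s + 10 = 2*m^2 + m*(-9*s - 8) + 4*s^2 + 4*s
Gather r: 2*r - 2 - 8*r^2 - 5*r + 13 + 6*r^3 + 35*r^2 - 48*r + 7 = 6*r^3 + 27*r^2 - 51*r + 18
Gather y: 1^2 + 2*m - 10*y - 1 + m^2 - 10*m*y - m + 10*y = m^2 - 10*m*y + m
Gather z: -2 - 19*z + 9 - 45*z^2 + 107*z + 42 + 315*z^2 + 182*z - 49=270*z^2 + 270*z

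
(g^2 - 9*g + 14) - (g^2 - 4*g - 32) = 46 - 5*g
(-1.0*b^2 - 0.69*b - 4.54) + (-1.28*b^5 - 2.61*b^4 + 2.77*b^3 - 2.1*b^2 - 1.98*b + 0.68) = -1.28*b^5 - 2.61*b^4 + 2.77*b^3 - 3.1*b^2 - 2.67*b - 3.86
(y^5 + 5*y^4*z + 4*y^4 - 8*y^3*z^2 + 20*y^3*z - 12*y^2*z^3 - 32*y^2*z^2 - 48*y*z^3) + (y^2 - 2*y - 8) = y^5 + 5*y^4*z + 4*y^4 - 8*y^3*z^2 + 20*y^3*z - 12*y^2*z^3 - 32*y^2*z^2 + y^2 - 48*y*z^3 - 2*y - 8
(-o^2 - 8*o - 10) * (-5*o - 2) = 5*o^3 + 42*o^2 + 66*o + 20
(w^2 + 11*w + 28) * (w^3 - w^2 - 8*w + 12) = w^5 + 10*w^4 + 9*w^3 - 104*w^2 - 92*w + 336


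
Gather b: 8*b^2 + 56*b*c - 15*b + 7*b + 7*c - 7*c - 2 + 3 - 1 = 8*b^2 + b*(56*c - 8)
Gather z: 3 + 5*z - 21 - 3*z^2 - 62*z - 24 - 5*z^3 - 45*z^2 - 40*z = -5*z^3 - 48*z^2 - 97*z - 42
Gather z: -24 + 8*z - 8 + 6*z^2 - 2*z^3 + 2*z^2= -2*z^3 + 8*z^2 + 8*z - 32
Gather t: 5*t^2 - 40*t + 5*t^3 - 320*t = 5*t^3 + 5*t^2 - 360*t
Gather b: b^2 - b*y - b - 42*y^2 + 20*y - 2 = b^2 + b*(-y - 1) - 42*y^2 + 20*y - 2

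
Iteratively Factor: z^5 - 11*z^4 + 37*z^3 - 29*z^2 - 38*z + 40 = (z - 1)*(z^4 - 10*z^3 + 27*z^2 - 2*z - 40) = (z - 5)*(z - 1)*(z^3 - 5*z^2 + 2*z + 8) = (z - 5)*(z - 2)*(z - 1)*(z^2 - 3*z - 4) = (z - 5)*(z - 2)*(z - 1)*(z + 1)*(z - 4)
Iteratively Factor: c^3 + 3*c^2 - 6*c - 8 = (c - 2)*(c^2 + 5*c + 4) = (c - 2)*(c + 4)*(c + 1)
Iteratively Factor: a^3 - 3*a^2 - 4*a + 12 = (a - 2)*(a^2 - a - 6) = (a - 3)*(a - 2)*(a + 2)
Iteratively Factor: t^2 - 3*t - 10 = (t - 5)*(t + 2)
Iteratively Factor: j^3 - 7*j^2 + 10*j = (j)*(j^2 - 7*j + 10) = j*(j - 5)*(j - 2)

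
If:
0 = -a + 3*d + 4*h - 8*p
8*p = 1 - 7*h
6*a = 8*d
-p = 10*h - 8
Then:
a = -496/73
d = -372/73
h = 63/73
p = -46/73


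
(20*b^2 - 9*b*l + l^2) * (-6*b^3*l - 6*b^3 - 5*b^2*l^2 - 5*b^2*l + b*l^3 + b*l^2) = -120*b^5*l - 120*b^5 - 46*b^4*l^2 - 46*b^4*l + 59*b^3*l^3 + 59*b^3*l^2 - 14*b^2*l^4 - 14*b^2*l^3 + b*l^5 + b*l^4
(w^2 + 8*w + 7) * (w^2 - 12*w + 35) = w^4 - 4*w^3 - 54*w^2 + 196*w + 245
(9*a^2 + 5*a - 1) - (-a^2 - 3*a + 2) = 10*a^2 + 8*a - 3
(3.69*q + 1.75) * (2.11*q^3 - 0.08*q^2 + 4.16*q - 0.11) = 7.7859*q^4 + 3.3973*q^3 + 15.2104*q^2 + 6.8741*q - 0.1925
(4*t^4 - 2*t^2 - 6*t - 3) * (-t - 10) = -4*t^5 - 40*t^4 + 2*t^3 + 26*t^2 + 63*t + 30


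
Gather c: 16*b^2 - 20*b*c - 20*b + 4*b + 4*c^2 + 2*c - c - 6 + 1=16*b^2 - 16*b + 4*c^2 + c*(1 - 20*b) - 5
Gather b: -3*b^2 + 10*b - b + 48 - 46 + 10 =-3*b^2 + 9*b + 12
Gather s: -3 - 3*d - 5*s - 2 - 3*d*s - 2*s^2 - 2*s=-3*d - 2*s^2 + s*(-3*d - 7) - 5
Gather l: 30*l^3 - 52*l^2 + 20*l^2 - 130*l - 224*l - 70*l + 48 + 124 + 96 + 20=30*l^3 - 32*l^2 - 424*l + 288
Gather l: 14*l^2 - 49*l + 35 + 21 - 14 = 14*l^2 - 49*l + 42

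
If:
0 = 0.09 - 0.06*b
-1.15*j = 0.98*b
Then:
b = 1.50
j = -1.28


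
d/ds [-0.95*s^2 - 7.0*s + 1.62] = -1.9*s - 7.0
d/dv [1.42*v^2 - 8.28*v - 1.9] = 2.84*v - 8.28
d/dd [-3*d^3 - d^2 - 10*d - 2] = -9*d^2 - 2*d - 10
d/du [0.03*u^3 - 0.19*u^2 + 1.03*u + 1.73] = 0.09*u^2 - 0.38*u + 1.03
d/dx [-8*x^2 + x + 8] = 1 - 16*x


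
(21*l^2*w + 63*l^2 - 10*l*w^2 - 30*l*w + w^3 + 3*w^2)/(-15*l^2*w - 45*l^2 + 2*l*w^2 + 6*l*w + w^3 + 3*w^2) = (-7*l + w)/(5*l + w)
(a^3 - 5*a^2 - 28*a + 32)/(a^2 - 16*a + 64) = (a^2 + 3*a - 4)/(a - 8)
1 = 1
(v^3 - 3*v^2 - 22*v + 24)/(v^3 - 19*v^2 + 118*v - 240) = (v^2 + 3*v - 4)/(v^2 - 13*v + 40)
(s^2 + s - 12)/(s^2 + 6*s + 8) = (s - 3)/(s + 2)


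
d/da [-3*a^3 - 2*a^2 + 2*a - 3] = -9*a^2 - 4*a + 2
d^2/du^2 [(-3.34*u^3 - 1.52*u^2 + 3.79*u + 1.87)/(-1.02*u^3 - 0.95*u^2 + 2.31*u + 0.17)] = (-7.105427357601e-15*u^7 - 3.31010399999998*u^6 + 23.559552*u^5 - 16.94322*u^4 - 6.60822600000002*u^3 + 17.76687*u^2 + 19.583388*u - 17.496502)/(1.061208*u^9 + 2.96514*u^8 - 4.448322*u^7 - 13.103569*u^6 + 9.085761*u^5 + 17.150934*u^4 - 9.999567*u^3 - 2.639046*u^2 - 0.200277*u - 0.004913)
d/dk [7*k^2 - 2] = 14*k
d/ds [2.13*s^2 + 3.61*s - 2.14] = 4.26*s + 3.61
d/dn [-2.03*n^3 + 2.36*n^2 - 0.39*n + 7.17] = -6.09*n^2 + 4.72*n - 0.39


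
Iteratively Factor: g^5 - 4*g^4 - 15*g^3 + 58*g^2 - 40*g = (g - 2)*(g^4 - 2*g^3 - 19*g^2 + 20*g) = (g - 5)*(g - 2)*(g^3 + 3*g^2 - 4*g) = (g - 5)*(g - 2)*(g - 1)*(g^2 + 4*g) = g*(g - 5)*(g - 2)*(g - 1)*(g + 4)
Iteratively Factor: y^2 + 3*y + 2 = (y + 2)*(y + 1)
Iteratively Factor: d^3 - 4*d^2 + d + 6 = (d + 1)*(d^2 - 5*d + 6) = (d - 3)*(d + 1)*(d - 2)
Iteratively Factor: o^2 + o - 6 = (o + 3)*(o - 2)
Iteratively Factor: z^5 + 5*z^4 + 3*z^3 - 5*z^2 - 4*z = (z + 1)*(z^4 + 4*z^3 - z^2 - 4*z) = (z - 1)*(z + 1)*(z^3 + 5*z^2 + 4*z) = (z - 1)*(z + 1)*(z + 4)*(z^2 + z) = (z - 1)*(z + 1)^2*(z + 4)*(z)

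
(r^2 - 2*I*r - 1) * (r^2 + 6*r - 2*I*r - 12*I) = r^4 + 6*r^3 - 4*I*r^3 - 5*r^2 - 24*I*r^2 - 30*r + 2*I*r + 12*I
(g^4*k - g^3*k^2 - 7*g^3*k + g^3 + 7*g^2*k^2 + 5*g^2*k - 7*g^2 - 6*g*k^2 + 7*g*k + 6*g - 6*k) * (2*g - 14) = 2*g^5*k - 2*g^4*k^2 - 28*g^4*k + 2*g^4 + 28*g^3*k^2 + 108*g^3*k - 28*g^3 - 110*g^2*k^2 - 56*g^2*k + 110*g^2 + 84*g*k^2 - 110*g*k - 84*g + 84*k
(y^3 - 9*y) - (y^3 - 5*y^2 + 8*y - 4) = 5*y^2 - 17*y + 4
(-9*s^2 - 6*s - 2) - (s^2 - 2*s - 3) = -10*s^2 - 4*s + 1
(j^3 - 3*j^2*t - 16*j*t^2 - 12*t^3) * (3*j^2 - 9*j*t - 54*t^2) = 3*j^5 - 18*j^4*t - 75*j^3*t^2 + 270*j^2*t^3 + 972*j*t^4 + 648*t^5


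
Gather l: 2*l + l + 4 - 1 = 3*l + 3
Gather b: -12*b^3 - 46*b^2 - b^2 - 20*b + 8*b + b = -12*b^3 - 47*b^2 - 11*b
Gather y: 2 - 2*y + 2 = 4 - 2*y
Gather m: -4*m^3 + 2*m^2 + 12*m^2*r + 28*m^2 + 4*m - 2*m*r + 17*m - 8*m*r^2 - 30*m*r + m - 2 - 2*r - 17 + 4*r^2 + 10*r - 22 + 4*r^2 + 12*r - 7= -4*m^3 + m^2*(12*r + 30) + m*(-8*r^2 - 32*r + 22) + 8*r^2 + 20*r - 48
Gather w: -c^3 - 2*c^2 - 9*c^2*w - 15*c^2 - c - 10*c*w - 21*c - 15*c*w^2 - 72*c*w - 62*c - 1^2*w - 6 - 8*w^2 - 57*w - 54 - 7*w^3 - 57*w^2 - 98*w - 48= -c^3 - 17*c^2 - 84*c - 7*w^3 + w^2*(-15*c - 65) + w*(-9*c^2 - 82*c - 156) - 108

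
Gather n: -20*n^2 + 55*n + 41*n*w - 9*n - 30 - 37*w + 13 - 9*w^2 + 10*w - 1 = -20*n^2 + n*(41*w + 46) - 9*w^2 - 27*w - 18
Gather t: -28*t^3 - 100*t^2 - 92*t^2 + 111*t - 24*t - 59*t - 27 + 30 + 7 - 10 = -28*t^3 - 192*t^2 + 28*t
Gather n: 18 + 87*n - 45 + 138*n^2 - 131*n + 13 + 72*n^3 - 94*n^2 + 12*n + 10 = 72*n^3 + 44*n^2 - 32*n - 4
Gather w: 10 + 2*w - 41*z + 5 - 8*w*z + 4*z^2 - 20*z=w*(2 - 8*z) + 4*z^2 - 61*z + 15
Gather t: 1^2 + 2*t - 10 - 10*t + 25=16 - 8*t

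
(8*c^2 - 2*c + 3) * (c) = 8*c^3 - 2*c^2 + 3*c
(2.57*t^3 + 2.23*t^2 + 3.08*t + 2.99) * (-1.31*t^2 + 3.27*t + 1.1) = -3.3667*t^5 + 5.4826*t^4 + 6.0843*t^3 + 8.6077*t^2 + 13.1653*t + 3.289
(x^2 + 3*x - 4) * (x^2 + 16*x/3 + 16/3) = x^4 + 25*x^3/3 + 52*x^2/3 - 16*x/3 - 64/3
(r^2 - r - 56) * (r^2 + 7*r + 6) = r^4 + 6*r^3 - 57*r^2 - 398*r - 336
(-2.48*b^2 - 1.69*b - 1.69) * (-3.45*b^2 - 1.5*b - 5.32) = 8.556*b^4 + 9.5505*b^3 + 21.5591*b^2 + 11.5258*b + 8.9908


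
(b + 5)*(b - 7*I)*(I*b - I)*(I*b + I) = -b^4 - 5*b^3 + 7*I*b^3 + b^2 + 35*I*b^2 + 5*b - 7*I*b - 35*I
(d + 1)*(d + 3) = d^2 + 4*d + 3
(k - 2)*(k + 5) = k^2 + 3*k - 10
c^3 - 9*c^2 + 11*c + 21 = (c - 7)*(c - 3)*(c + 1)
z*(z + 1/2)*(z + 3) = z^3 + 7*z^2/2 + 3*z/2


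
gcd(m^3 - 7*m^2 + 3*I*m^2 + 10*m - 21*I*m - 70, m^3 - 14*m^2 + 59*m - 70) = m - 7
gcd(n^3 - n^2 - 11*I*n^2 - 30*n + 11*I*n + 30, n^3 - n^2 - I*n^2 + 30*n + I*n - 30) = n^2 + n*(-1 - 6*I) + 6*I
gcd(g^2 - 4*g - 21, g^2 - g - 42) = g - 7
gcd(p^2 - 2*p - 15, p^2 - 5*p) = p - 5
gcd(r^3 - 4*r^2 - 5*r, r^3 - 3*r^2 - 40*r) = r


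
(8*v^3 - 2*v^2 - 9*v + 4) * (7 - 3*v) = -24*v^4 + 62*v^3 + 13*v^2 - 75*v + 28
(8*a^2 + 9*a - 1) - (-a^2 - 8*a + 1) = 9*a^2 + 17*a - 2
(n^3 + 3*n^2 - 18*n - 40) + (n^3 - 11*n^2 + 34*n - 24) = 2*n^3 - 8*n^2 + 16*n - 64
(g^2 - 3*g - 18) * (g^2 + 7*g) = g^4 + 4*g^3 - 39*g^2 - 126*g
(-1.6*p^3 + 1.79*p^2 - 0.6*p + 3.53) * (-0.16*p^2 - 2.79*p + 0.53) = 0.256*p^5 + 4.1776*p^4 - 5.7461*p^3 + 2.0579*p^2 - 10.1667*p + 1.8709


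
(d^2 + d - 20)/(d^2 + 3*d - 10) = (d - 4)/(d - 2)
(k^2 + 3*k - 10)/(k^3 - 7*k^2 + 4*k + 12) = (k + 5)/(k^2 - 5*k - 6)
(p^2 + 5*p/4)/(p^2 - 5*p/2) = (4*p + 5)/(2*(2*p - 5))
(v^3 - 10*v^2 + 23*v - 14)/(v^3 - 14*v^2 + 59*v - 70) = (v - 1)/(v - 5)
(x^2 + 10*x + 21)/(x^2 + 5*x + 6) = (x + 7)/(x + 2)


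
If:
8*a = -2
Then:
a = -1/4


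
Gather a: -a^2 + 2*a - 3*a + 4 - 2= -a^2 - a + 2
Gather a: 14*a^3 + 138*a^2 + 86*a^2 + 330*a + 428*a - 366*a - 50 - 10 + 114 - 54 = 14*a^3 + 224*a^2 + 392*a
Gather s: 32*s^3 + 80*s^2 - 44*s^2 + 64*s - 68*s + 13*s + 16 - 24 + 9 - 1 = 32*s^3 + 36*s^2 + 9*s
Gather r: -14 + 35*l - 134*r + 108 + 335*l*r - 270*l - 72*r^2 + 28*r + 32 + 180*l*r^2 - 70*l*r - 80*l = -315*l + r^2*(180*l - 72) + r*(265*l - 106) + 126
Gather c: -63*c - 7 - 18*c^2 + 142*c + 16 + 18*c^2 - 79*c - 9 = 0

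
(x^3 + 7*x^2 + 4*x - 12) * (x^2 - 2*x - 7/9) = x^5 + 5*x^4 - 97*x^3/9 - 229*x^2/9 + 188*x/9 + 28/3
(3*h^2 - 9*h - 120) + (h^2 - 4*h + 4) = 4*h^2 - 13*h - 116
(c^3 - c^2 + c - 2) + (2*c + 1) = c^3 - c^2 + 3*c - 1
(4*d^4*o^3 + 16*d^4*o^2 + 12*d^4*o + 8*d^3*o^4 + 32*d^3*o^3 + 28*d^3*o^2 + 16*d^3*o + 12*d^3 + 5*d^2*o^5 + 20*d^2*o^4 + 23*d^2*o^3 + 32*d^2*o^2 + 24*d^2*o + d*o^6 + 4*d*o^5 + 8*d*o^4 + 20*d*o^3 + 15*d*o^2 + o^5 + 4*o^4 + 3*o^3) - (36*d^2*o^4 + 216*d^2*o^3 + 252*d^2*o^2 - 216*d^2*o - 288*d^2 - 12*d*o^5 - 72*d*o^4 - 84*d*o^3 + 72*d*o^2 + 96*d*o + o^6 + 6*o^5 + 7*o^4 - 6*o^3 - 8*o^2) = 4*d^4*o^3 + 16*d^4*o^2 + 12*d^4*o + 8*d^3*o^4 + 32*d^3*o^3 + 28*d^3*o^2 + 16*d^3*o + 12*d^3 + 5*d^2*o^5 - 16*d^2*o^4 - 193*d^2*o^3 - 220*d^2*o^2 + 240*d^2*o + 288*d^2 + d*o^6 + 16*d*o^5 + 80*d*o^4 + 104*d*o^3 - 57*d*o^2 - 96*d*o - o^6 - 5*o^5 - 3*o^4 + 9*o^3 + 8*o^2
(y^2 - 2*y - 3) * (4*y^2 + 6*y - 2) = 4*y^4 - 2*y^3 - 26*y^2 - 14*y + 6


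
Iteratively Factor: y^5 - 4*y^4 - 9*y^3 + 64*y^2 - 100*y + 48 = (y - 1)*(y^4 - 3*y^3 - 12*y^2 + 52*y - 48) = (y - 1)*(y + 4)*(y^3 - 7*y^2 + 16*y - 12) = (y - 2)*(y - 1)*(y + 4)*(y^2 - 5*y + 6) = (y - 3)*(y - 2)*(y - 1)*(y + 4)*(y - 2)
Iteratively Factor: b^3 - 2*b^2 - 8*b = (b)*(b^2 - 2*b - 8) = b*(b - 4)*(b + 2)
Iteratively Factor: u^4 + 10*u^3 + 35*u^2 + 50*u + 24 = (u + 4)*(u^3 + 6*u^2 + 11*u + 6) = (u + 3)*(u + 4)*(u^2 + 3*u + 2) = (u + 2)*(u + 3)*(u + 4)*(u + 1)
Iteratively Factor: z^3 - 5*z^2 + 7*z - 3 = (z - 3)*(z^2 - 2*z + 1) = (z - 3)*(z - 1)*(z - 1)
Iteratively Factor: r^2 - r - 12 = (r + 3)*(r - 4)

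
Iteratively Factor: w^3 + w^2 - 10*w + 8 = (w + 4)*(w^2 - 3*w + 2) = (w - 1)*(w + 4)*(w - 2)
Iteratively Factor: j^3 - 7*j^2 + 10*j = (j)*(j^2 - 7*j + 10) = j*(j - 2)*(j - 5)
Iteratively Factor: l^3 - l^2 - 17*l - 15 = (l - 5)*(l^2 + 4*l + 3) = (l - 5)*(l + 1)*(l + 3)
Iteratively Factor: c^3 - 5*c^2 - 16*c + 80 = (c - 5)*(c^2 - 16) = (c - 5)*(c - 4)*(c + 4)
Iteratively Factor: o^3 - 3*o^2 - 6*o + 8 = (o - 4)*(o^2 + o - 2) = (o - 4)*(o + 2)*(o - 1)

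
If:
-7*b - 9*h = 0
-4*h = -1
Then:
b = -9/28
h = 1/4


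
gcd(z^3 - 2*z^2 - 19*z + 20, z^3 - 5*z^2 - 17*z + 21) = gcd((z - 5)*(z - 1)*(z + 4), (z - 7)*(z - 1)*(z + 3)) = z - 1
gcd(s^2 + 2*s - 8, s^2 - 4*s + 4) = s - 2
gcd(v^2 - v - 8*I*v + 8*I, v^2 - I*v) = 1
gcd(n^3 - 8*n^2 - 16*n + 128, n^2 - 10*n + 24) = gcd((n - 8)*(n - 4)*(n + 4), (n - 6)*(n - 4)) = n - 4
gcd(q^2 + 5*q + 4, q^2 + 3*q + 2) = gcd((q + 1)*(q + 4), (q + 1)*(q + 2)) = q + 1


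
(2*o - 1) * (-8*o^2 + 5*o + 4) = -16*o^3 + 18*o^2 + 3*o - 4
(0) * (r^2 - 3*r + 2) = 0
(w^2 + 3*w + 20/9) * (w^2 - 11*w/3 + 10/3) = w^4 - 2*w^3/3 - 49*w^2/9 + 50*w/27 + 200/27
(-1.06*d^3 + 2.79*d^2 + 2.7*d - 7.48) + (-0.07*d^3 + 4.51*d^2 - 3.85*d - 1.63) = -1.13*d^3 + 7.3*d^2 - 1.15*d - 9.11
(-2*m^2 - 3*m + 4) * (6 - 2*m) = 4*m^3 - 6*m^2 - 26*m + 24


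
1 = 1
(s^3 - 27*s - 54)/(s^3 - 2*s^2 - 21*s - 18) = (s + 3)/(s + 1)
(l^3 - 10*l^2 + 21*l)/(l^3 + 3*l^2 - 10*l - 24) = l*(l - 7)/(l^2 + 6*l + 8)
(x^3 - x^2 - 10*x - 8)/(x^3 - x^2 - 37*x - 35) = (x^2 - 2*x - 8)/(x^2 - 2*x - 35)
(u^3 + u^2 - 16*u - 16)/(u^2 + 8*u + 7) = (u^2 - 16)/(u + 7)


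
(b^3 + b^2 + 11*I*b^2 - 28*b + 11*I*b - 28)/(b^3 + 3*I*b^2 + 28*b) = (b^2 + b*(1 + 4*I) + 4*I)/(b*(b - 4*I))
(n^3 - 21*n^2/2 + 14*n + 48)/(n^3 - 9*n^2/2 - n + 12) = (n - 8)/(n - 2)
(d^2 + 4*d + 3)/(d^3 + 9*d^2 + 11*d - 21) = (d + 1)/(d^2 + 6*d - 7)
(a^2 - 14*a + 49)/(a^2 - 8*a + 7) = (a - 7)/(a - 1)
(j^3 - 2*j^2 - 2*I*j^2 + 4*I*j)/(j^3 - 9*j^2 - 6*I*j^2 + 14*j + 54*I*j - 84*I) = j*(j - 2*I)/(j^2 - j*(7 + 6*I) + 42*I)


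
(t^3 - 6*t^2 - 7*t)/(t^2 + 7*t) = (t^2 - 6*t - 7)/(t + 7)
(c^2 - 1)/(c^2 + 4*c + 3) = (c - 1)/(c + 3)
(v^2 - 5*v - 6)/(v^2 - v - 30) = (v + 1)/(v + 5)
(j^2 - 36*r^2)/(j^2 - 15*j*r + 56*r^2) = (j^2 - 36*r^2)/(j^2 - 15*j*r + 56*r^2)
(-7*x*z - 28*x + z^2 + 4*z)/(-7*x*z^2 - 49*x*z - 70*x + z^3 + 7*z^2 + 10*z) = (z + 4)/(z^2 + 7*z + 10)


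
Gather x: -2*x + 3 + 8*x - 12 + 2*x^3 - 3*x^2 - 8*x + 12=2*x^3 - 3*x^2 - 2*x + 3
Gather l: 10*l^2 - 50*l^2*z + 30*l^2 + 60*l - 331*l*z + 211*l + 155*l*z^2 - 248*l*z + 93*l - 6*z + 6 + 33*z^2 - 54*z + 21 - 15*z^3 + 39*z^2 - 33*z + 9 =l^2*(40 - 50*z) + l*(155*z^2 - 579*z + 364) - 15*z^3 + 72*z^2 - 93*z + 36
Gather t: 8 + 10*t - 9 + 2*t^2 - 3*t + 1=2*t^2 + 7*t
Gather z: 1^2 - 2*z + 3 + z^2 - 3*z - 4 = z^2 - 5*z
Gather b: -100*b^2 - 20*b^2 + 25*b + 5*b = -120*b^2 + 30*b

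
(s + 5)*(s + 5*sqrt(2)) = s^2 + 5*s + 5*sqrt(2)*s + 25*sqrt(2)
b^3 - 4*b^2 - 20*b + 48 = (b - 6)*(b - 2)*(b + 4)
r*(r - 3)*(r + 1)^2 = r^4 - r^3 - 5*r^2 - 3*r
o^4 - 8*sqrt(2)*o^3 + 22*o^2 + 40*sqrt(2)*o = o*(o - 5*sqrt(2))*(o - 4*sqrt(2))*(o + sqrt(2))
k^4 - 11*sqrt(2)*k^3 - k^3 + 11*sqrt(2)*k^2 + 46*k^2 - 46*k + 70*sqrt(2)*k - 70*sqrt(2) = (k - 1)*(k - 7*sqrt(2))*(k - 5*sqrt(2))*(k + sqrt(2))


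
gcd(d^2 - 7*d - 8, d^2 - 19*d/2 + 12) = d - 8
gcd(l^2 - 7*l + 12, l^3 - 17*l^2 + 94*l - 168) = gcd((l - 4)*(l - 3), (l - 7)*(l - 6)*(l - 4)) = l - 4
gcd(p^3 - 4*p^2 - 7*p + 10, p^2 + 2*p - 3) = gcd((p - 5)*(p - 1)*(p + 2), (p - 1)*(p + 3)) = p - 1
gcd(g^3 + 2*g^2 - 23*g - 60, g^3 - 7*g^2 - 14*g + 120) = g^2 - g - 20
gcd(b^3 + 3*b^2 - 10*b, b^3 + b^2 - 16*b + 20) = b^2 + 3*b - 10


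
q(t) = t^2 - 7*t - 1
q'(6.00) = 5.00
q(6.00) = -7.00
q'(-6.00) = -19.00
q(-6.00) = 77.00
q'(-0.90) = -8.80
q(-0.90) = 6.11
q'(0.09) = -6.82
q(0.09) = -1.62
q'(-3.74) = -14.48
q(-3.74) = 39.17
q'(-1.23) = -9.46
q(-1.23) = 9.12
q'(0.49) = -6.02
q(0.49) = -4.19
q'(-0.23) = -7.46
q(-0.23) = 0.66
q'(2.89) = -1.22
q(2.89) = -12.88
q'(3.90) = 0.80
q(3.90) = -13.09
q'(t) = 2*t - 7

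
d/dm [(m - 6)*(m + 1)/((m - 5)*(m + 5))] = (5*m^2 - 38*m + 125)/(m^4 - 50*m^2 + 625)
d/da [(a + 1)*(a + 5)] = 2*a + 6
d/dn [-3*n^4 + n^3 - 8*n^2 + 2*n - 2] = -12*n^3 + 3*n^2 - 16*n + 2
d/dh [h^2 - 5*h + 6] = 2*h - 5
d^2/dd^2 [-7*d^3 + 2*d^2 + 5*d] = 4 - 42*d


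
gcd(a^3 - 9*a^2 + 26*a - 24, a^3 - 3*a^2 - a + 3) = a - 3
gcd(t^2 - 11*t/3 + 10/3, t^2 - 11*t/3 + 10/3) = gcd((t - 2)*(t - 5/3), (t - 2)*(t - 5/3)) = t^2 - 11*t/3 + 10/3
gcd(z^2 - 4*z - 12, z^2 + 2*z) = z + 2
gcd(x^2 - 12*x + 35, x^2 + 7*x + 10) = 1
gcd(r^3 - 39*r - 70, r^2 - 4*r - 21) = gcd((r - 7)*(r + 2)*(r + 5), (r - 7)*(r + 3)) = r - 7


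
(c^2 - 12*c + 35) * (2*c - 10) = 2*c^3 - 34*c^2 + 190*c - 350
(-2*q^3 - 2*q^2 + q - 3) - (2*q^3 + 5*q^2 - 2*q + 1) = -4*q^3 - 7*q^2 + 3*q - 4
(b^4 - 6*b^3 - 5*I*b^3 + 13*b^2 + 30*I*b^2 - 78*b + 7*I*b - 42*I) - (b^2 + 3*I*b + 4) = b^4 - 6*b^3 - 5*I*b^3 + 12*b^2 + 30*I*b^2 - 78*b + 4*I*b - 4 - 42*I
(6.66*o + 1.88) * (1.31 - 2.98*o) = -19.8468*o^2 + 3.1222*o + 2.4628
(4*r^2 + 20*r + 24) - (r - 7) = 4*r^2 + 19*r + 31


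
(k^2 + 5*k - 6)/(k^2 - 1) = (k + 6)/(k + 1)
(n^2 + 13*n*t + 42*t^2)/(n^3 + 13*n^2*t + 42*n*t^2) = 1/n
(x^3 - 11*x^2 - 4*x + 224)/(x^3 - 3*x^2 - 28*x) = (x - 8)/x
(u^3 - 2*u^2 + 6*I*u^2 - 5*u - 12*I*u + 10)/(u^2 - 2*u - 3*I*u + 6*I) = (u^2 + 6*I*u - 5)/(u - 3*I)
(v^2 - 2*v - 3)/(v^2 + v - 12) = (v + 1)/(v + 4)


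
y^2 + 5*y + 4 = (y + 1)*(y + 4)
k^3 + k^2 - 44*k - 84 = (k - 7)*(k + 2)*(k + 6)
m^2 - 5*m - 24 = (m - 8)*(m + 3)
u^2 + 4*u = u*(u + 4)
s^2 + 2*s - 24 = (s - 4)*(s + 6)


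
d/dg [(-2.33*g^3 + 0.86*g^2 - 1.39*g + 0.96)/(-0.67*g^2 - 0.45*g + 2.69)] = (1.5611*g^4 + 2.097*g^3 - 20.1214*g^2 + 5.9132*g - 3.3071)/(0.4489*g^4 + 0.603*g^3 - 3.4021*g^2 - 2.421*g + 7.2361)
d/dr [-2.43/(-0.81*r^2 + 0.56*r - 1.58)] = (1.3608 - 3.9366*r)/(0.81*r^2 - 0.56*r + 1.58)^2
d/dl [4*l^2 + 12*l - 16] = 8*l + 12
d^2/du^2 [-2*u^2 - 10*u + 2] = -4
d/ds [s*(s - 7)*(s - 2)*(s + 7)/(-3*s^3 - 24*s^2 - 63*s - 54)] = (-s^5 - 13*s^4 - 57*s^3 + 379*s^2 + 784*s - 588)/(3*(s^5 + 13*s^4 + 67*s^3 + 171*s^2 + 216*s + 108))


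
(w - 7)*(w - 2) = w^2 - 9*w + 14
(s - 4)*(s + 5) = s^2 + s - 20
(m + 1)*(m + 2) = m^2 + 3*m + 2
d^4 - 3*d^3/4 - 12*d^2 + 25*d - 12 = (d - 2)^2*(d - 3/4)*(d + 4)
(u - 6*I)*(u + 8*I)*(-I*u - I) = -I*u^3 + 2*u^2 - I*u^2 + 2*u - 48*I*u - 48*I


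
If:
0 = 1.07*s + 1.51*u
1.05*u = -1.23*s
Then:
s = 0.00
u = 0.00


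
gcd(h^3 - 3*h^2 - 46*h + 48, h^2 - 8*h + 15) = 1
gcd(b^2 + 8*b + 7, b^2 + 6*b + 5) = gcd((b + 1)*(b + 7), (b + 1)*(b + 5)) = b + 1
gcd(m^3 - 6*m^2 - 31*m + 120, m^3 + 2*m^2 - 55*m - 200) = m^2 - 3*m - 40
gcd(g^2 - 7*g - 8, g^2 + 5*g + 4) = g + 1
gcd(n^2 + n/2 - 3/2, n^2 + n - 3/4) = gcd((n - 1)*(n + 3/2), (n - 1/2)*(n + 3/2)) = n + 3/2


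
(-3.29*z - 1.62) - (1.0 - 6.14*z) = 2.85*z - 2.62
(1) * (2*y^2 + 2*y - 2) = 2*y^2 + 2*y - 2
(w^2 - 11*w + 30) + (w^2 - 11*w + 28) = 2*w^2 - 22*w + 58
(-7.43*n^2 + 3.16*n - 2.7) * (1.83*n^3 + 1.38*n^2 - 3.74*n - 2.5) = -13.5969*n^5 - 4.4706*n^4 + 27.208*n^3 + 3.0306*n^2 + 2.198*n + 6.75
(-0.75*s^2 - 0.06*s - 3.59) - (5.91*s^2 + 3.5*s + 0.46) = -6.66*s^2 - 3.56*s - 4.05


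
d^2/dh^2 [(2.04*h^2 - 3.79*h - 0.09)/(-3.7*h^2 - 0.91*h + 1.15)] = (-2.8421709430404e-14*h^4 + 117.50756*h^3 - 44.6886*h^2 + 98.57688*h + 3.451628)/(50.653*h^6 + 37.3737*h^5 - 38.03859*h^4 - 22.478729*h^3 + 11.822805*h^2 + 3.610425*h - 1.520875)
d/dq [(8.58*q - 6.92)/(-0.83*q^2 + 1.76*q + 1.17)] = (7.1214*q^2 - 11.4872*q + 22.2178)/(0.6889*q^4 - 2.9216*q^3 + 1.1554*q^2 + 4.1184*q + 1.3689)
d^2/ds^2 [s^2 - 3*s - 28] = 2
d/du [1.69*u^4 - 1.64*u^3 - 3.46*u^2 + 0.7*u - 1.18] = 6.76*u^3 - 4.92*u^2 - 6.92*u + 0.7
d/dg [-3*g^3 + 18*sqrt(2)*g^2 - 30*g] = -9*g^2 + 36*sqrt(2)*g - 30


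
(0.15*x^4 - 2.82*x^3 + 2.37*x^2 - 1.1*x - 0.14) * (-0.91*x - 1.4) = -0.1365*x^5 + 2.3562*x^4 + 1.7913*x^3 - 2.317*x^2 + 1.6674*x + 0.196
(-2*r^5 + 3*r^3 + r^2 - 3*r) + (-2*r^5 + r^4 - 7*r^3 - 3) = -4*r^5 + r^4 - 4*r^3 + r^2 - 3*r - 3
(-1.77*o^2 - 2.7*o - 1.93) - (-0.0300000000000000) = -1.77*o^2 - 2.7*o - 1.9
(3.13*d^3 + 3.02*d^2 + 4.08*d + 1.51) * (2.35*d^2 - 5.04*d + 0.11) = 7.3555*d^5 - 8.6782*d^4 - 5.2885*d^3 - 16.6825*d^2 - 7.1616*d + 0.1661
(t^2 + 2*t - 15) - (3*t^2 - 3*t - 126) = -2*t^2 + 5*t + 111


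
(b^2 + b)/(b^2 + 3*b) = (b + 1)/(b + 3)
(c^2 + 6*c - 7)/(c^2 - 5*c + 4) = (c + 7)/(c - 4)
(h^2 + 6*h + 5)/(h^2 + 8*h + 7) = (h + 5)/(h + 7)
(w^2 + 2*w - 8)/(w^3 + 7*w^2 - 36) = (w + 4)/(w^2 + 9*w + 18)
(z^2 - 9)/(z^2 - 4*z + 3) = (z + 3)/(z - 1)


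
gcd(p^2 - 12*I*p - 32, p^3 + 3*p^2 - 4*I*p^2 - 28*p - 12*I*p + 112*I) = p - 4*I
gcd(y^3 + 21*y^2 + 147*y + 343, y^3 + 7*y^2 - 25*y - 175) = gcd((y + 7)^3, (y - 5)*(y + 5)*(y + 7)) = y + 7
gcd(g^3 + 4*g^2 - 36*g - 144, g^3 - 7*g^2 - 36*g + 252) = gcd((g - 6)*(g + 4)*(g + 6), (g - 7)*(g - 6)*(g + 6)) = g^2 - 36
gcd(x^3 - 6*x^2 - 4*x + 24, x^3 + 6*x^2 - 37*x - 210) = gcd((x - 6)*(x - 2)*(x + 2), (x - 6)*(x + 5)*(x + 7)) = x - 6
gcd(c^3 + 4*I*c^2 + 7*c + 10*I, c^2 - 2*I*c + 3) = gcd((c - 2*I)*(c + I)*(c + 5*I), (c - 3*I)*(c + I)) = c + I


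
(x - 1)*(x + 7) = x^2 + 6*x - 7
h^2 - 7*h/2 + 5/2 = (h - 5/2)*(h - 1)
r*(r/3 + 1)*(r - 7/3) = r^3/3 + 2*r^2/9 - 7*r/3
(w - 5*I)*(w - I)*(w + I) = w^3 - 5*I*w^2 + w - 5*I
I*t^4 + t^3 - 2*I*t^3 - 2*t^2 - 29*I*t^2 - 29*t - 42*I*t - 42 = (t - 7)*(t + 2)*(t + 3)*(I*t + 1)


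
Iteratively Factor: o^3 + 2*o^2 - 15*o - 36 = (o - 4)*(o^2 + 6*o + 9) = (o - 4)*(o + 3)*(o + 3)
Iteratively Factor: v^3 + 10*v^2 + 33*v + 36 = (v + 4)*(v^2 + 6*v + 9) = (v + 3)*(v + 4)*(v + 3)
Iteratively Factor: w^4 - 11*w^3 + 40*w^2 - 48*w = (w - 4)*(w^3 - 7*w^2 + 12*w) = (w - 4)*(w - 3)*(w^2 - 4*w) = (w - 4)^2*(w - 3)*(w)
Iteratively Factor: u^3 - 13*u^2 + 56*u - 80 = (u - 4)*(u^2 - 9*u + 20) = (u - 4)^2*(u - 5)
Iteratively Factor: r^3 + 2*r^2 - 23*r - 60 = (r + 3)*(r^2 - r - 20) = (r + 3)*(r + 4)*(r - 5)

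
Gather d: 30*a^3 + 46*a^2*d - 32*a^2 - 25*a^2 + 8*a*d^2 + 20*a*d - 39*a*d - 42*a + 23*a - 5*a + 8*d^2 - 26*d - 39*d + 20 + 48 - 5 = 30*a^3 - 57*a^2 - 24*a + d^2*(8*a + 8) + d*(46*a^2 - 19*a - 65) + 63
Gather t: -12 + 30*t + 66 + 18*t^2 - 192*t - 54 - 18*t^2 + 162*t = 0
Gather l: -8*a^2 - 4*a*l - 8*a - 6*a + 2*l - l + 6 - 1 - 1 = -8*a^2 - 14*a + l*(1 - 4*a) + 4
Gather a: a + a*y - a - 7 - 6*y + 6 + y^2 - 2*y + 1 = a*y + y^2 - 8*y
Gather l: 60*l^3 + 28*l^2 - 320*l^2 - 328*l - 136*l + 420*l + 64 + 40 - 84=60*l^3 - 292*l^2 - 44*l + 20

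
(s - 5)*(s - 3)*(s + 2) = s^3 - 6*s^2 - s + 30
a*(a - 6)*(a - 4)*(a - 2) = a^4 - 12*a^3 + 44*a^2 - 48*a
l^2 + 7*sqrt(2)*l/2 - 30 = (l - 5*sqrt(2)/2)*(l + 6*sqrt(2))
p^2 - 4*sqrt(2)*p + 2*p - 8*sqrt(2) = (p + 2)*(p - 4*sqrt(2))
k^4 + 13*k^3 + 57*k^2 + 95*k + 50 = (k + 1)*(k + 2)*(k + 5)^2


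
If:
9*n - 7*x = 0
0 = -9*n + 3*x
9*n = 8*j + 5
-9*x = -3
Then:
No Solution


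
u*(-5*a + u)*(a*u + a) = -5*a^2*u^2 - 5*a^2*u + a*u^3 + a*u^2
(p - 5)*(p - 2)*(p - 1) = p^3 - 8*p^2 + 17*p - 10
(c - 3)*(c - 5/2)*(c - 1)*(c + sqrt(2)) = c^4 - 13*c^3/2 + sqrt(2)*c^3 - 13*sqrt(2)*c^2/2 + 13*c^2 - 15*c/2 + 13*sqrt(2)*c - 15*sqrt(2)/2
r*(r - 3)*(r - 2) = r^3 - 5*r^2 + 6*r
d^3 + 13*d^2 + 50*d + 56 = (d + 2)*(d + 4)*(d + 7)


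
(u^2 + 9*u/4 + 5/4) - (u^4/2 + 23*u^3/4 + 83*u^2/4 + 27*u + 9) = -u^4/2 - 23*u^3/4 - 79*u^2/4 - 99*u/4 - 31/4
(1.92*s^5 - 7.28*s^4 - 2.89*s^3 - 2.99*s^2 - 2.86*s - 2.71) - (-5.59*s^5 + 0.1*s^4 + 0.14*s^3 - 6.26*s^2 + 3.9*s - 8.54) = 7.51*s^5 - 7.38*s^4 - 3.03*s^3 + 3.27*s^2 - 6.76*s + 5.83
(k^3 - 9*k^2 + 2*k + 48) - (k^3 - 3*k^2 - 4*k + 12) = -6*k^2 + 6*k + 36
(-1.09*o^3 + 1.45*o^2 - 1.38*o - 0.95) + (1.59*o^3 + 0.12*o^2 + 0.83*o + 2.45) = 0.5*o^3 + 1.57*o^2 - 0.55*o + 1.5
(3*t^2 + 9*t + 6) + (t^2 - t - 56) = 4*t^2 + 8*t - 50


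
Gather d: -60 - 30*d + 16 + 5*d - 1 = -25*d - 45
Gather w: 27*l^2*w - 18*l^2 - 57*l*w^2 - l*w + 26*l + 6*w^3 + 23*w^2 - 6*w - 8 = -18*l^2 + 26*l + 6*w^3 + w^2*(23 - 57*l) + w*(27*l^2 - l - 6) - 8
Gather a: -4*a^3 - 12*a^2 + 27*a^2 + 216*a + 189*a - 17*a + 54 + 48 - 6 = -4*a^3 + 15*a^2 + 388*a + 96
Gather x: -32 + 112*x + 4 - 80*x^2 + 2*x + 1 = -80*x^2 + 114*x - 27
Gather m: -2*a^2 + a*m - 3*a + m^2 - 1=-2*a^2 + a*m - 3*a + m^2 - 1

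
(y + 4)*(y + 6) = y^2 + 10*y + 24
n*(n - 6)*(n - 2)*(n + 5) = n^4 - 3*n^3 - 28*n^2 + 60*n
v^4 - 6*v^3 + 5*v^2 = v^2*(v - 5)*(v - 1)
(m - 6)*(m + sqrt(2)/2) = m^2 - 6*m + sqrt(2)*m/2 - 3*sqrt(2)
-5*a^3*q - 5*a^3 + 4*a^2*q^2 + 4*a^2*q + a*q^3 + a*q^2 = (-a + q)*(5*a + q)*(a*q + a)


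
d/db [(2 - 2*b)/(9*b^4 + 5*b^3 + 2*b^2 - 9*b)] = 2*(27*b^4 - 26*b^3 - 13*b^2 - 4*b + 9)/(b^2*(81*b^6 + 90*b^5 + 61*b^4 - 142*b^3 - 86*b^2 - 36*b + 81))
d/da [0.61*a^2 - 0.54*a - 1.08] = 1.22*a - 0.54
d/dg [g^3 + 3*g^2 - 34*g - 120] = 3*g^2 + 6*g - 34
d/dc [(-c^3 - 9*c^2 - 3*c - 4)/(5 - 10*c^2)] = (2*c^4 - 9*c^2 - 34*c - 3)/(5*(4*c^4 - 4*c^2 + 1))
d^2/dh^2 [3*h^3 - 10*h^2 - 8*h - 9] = 18*h - 20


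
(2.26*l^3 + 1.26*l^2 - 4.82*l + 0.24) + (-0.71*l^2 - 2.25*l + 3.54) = 2.26*l^3 + 0.55*l^2 - 7.07*l + 3.78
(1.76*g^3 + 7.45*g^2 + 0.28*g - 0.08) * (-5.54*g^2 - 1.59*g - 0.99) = -9.7504*g^5 - 44.0714*g^4 - 15.1391*g^3 - 7.3775*g^2 - 0.15*g + 0.0792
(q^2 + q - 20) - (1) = q^2 + q - 21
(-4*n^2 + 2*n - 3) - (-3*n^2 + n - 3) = -n^2 + n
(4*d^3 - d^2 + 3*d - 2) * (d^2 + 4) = 4*d^5 - d^4 + 19*d^3 - 6*d^2 + 12*d - 8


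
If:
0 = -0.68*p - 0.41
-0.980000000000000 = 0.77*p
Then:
No Solution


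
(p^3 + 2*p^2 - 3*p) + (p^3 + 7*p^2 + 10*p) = 2*p^3 + 9*p^2 + 7*p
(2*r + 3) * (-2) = -4*r - 6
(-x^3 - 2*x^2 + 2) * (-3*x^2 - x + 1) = 3*x^5 + 7*x^4 + x^3 - 8*x^2 - 2*x + 2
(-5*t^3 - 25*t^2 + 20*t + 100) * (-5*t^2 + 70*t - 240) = 25*t^5 - 225*t^4 - 650*t^3 + 6900*t^2 + 2200*t - 24000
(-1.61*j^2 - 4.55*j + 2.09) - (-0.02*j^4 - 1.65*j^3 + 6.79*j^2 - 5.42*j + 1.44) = 0.02*j^4 + 1.65*j^3 - 8.4*j^2 + 0.87*j + 0.65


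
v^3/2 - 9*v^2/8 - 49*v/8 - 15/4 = (v/2 + 1)*(v - 5)*(v + 3/4)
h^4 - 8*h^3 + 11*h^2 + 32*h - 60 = (h - 5)*(h - 3)*(h - 2)*(h + 2)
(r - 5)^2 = r^2 - 10*r + 25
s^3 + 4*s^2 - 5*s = s*(s - 1)*(s + 5)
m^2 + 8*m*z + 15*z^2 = (m + 3*z)*(m + 5*z)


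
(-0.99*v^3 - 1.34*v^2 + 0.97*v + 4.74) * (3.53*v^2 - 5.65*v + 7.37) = -3.4947*v^5 + 0.863300000000001*v^4 + 3.6988*v^3 + 1.3759*v^2 - 19.6321*v + 34.9338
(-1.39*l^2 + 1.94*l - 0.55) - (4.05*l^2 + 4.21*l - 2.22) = -5.44*l^2 - 2.27*l + 1.67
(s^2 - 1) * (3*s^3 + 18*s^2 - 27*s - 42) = 3*s^5 + 18*s^4 - 30*s^3 - 60*s^2 + 27*s + 42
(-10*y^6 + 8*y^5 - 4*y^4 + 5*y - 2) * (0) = 0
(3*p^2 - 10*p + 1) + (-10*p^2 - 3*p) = -7*p^2 - 13*p + 1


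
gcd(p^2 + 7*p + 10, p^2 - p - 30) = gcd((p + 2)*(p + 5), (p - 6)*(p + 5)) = p + 5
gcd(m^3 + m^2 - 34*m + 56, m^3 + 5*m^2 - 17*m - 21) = m + 7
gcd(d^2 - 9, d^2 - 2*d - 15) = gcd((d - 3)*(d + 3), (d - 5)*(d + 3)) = d + 3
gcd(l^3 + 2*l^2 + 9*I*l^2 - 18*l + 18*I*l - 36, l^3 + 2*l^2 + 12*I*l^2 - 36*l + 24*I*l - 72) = l^2 + l*(2 + 6*I) + 12*I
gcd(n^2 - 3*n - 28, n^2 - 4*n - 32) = n + 4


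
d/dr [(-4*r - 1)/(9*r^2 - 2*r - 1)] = 2*(18*r^2 + 9*r + 1)/(81*r^4 - 36*r^3 - 14*r^2 + 4*r + 1)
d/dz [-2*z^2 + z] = 1 - 4*z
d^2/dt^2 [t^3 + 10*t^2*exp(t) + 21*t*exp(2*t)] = 10*t^2*exp(t) + 84*t*exp(2*t) + 40*t*exp(t) + 6*t + 84*exp(2*t) + 20*exp(t)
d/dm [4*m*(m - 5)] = 8*m - 20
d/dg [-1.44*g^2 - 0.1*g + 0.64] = -2.88*g - 0.1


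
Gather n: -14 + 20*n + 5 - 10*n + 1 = 10*n - 8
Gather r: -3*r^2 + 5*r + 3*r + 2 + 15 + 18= -3*r^2 + 8*r + 35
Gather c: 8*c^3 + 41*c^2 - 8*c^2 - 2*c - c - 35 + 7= 8*c^3 + 33*c^2 - 3*c - 28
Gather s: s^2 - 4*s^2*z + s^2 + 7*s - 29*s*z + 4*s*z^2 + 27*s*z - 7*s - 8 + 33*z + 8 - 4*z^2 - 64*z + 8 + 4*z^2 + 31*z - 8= s^2*(2 - 4*z) + s*(4*z^2 - 2*z)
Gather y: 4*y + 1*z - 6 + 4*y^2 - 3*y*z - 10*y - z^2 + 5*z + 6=4*y^2 + y*(-3*z - 6) - z^2 + 6*z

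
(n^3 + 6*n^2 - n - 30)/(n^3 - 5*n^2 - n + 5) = (n^3 + 6*n^2 - n - 30)/(n^3 - 5*n^2 - n + 5)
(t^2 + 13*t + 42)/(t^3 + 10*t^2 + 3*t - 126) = 1/(t - 3)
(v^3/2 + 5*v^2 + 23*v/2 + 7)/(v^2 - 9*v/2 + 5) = (v^3 + 10*v^2 + 23*v + 14)/(2*v^2 - 9*v + 10)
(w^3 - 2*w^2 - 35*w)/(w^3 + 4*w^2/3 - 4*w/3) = 3*(w^2 - 2*w - 35)/(3*w^2 + 4*w - 4)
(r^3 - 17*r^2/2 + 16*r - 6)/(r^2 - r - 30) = (r^2 - 5*r/2 + 1)/(r + 5)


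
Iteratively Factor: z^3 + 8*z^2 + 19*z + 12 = (z + 1)*(z^2 + 7*z + 12) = (z + 1)*(z + 4)*(z + 3)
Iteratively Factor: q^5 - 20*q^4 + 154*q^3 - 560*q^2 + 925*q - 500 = (q - 1)*(q^4 - 19*q^3 + 135*q^2 - 425*q + 500) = (q - 5)*(q - 1)*(q^3 - 14*q^2 + 65*q - 100) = (q - 5)^2*(q - 1)*(q^2 - 9*q + 20) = (q - 5)^2*(q - 4)*(q - 1)*(q - 5)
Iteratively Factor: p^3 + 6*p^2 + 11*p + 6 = (p + 3)*(p^2 + 3*p + 2) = (p + 1)*(p + 3)*(p + 2)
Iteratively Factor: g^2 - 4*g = (g)*(g - 4)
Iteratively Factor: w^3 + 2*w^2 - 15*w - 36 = (w + 3)*(w^2 - w - 12) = (w + 3)^2*(w - 4)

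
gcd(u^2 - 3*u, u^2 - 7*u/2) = u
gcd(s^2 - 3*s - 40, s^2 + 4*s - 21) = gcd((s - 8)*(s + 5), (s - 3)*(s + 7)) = 1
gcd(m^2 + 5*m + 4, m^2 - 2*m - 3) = m + 1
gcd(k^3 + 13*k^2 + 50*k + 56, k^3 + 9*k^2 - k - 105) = k + 7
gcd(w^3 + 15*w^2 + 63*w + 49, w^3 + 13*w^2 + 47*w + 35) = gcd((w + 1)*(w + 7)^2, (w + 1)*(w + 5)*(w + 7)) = w^2 + 8*w + 7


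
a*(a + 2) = a^2 + 2*a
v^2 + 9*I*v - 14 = (v + 2*I)*(v + 7*I)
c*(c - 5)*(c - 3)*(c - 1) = c^4 - 9*c^3 + 23*c^2 - 15*c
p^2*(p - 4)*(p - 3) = p^4 - 7*p^3 + 12*p^2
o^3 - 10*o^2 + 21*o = o*(o - 7)*(o - 3)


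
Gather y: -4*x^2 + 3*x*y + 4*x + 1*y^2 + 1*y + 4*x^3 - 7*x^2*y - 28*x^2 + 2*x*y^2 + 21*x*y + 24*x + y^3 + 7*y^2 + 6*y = 4*x^3 - 32*x^2 + 28*x + y^3 + y^2*(2*x + 8) + y*(-7*x^2 + 24*x + 7)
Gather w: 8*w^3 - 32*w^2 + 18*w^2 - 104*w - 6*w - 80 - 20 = 8*w^3 - 14*w^2 - 110*w - 100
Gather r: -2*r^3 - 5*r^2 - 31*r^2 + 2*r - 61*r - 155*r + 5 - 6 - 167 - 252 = -2*r^3 - 36*r^2 - 214*r - 420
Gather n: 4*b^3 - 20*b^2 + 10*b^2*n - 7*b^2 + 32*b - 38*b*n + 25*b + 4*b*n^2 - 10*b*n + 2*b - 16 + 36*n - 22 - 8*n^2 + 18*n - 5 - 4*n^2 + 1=4*b^3 - 27*b^2 + 59*b + n^2*(4*b - 12) + n*(10*b^2 - 48*b + 54) - 42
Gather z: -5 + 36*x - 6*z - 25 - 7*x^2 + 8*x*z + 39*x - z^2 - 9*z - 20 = -7*x^2 + 75*x - z^2 + z*(8*x - 15) - 50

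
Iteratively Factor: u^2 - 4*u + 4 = (u - 2)*(u - 2)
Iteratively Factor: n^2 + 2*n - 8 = (n + 4)*(n - 2)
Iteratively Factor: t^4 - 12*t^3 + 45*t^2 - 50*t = (t - 2)*(t^3 - 10*t^2 + 25*t) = (t - 5)*(t - 2)*(t^2 - 5*t) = t*(t - 5)*(t - 2)*(t - 5)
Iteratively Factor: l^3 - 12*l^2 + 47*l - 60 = (l - 3)*(l^2 - 9*l + 20) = (l - 5)*(l - 3)*(l - 4)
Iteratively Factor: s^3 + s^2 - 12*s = (s - 3)*(s^2 + 4*s) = (s - 3)*(s + 4)*(s)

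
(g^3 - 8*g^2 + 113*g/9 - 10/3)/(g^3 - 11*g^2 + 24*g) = (9*g^3 - 72*g^2 + 113*g - 30)/(9*g*(g^2 - 11*g + 24))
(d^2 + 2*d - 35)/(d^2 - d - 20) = (d + 7)/(d + 4)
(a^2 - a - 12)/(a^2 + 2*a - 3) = (a - 4)/(a - 1)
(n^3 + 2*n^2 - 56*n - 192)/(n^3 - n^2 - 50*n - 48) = (n + 4)/(n + 1)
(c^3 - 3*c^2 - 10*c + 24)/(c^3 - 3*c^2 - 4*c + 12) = (c^2 - c - 12)/(c^2 - c - 6)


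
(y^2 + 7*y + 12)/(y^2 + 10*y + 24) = (y + 3)/(y + 6)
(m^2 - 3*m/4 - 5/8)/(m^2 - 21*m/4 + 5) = (m + 1/2)/(m - 4)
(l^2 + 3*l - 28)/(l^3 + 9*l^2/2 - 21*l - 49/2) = 2*(l - 4)/(2*l^2 - 5*l - 7)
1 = 1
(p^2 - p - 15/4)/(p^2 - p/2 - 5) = (p + 3/2)/(p + 2)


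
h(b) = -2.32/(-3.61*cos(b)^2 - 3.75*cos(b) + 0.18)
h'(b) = -2.32*(-7.22*sin(b)*cos(b) - 3.75*sin(b))/(-3.61*cos(b)^2 - 3.75*cos(b) + 0.18)^2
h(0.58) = 0.42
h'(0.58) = 0.41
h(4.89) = 3.90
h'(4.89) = -32.39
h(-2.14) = -2.01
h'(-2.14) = 0.21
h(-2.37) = -2.29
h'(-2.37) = 2.25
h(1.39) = 3.80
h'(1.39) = 30.86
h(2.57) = -2.97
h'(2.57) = -4.79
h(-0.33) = 0.35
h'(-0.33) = -0.18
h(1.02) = 0.84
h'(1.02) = 1.94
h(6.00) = 0.34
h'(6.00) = -0.15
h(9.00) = -3.87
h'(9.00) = -7.52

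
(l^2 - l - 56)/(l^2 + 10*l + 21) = (l - 8)/(l + 3)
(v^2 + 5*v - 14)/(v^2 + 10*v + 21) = (v - 2)/(v + 3)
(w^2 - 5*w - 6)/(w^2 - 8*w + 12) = (w + 1)/(w - 2)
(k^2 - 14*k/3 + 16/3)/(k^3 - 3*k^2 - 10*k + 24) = (k - 8/3)/(k^2 - k - 12)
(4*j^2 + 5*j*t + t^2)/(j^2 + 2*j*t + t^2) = (4*j + t)/(j + t)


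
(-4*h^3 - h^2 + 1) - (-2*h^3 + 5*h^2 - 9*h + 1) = -2*h^3 - 6*h^2 + 9*h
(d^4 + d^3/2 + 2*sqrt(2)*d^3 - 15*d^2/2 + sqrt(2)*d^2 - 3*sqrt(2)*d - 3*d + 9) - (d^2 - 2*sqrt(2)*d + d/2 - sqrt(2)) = d^4 + d^3/2 + 2*sqrt(2)*d^3 - 17*d^2/2 + sqrt(2)*d^2 - 7*d/2 - sqrt(2)*d + sqrt(2) + 9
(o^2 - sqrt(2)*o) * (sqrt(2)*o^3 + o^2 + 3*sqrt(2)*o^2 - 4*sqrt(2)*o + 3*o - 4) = sqrt(2)*o^5 - o^4 + 3*sqrt(2)*o^4 - 5*sqrt(2)*o^3 - 3*o^3 - 3*sqrt(2)*o^2 + 4*o^2 + 4*sqrt(2)*o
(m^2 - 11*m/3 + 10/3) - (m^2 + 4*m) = 10/3 - 23*m/3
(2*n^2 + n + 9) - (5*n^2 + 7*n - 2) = -3*n^2 - 6*n + 11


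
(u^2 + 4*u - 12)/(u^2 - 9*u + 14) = (u + 6)/(u - 7)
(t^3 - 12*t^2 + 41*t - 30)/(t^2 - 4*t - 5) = (t^2 - 7*t + 6)/(t + 1)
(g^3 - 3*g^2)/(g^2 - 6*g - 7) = g^2*(3 - g)/(-g^2 + 6*g + 7)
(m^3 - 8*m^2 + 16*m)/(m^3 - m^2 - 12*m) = (m - 4)/(m + 3)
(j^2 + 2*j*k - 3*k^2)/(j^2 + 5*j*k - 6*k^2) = (j + 3*k)/(j + 6*k)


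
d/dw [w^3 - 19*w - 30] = 3*w^2 - 19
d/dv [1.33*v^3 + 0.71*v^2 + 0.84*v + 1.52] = 3.99*v^2 + 1.42*v + 0.84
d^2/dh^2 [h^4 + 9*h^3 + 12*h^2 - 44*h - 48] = 12*h^2 + 54*h + 24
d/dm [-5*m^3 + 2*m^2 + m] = -15*m^2 + 4*m + 1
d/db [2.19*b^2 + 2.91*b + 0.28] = 4.38*b + 2.91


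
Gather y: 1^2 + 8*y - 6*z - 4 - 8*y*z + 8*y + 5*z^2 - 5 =y*(16 - 8*z) + 5*z^2 - 6*z - 8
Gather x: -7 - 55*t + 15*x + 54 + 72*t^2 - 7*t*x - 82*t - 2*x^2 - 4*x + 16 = 72*t^2 - 137*t - 2*x^2 + x*(11 - 7*t) + 63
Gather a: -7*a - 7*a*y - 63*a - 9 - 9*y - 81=a*(-7*y - 70) - 9*y - 90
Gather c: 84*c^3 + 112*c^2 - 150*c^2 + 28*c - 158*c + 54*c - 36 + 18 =84*c^3 - 38*c^2 - 76*c - 18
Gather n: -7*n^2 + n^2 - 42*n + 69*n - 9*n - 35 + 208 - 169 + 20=-6*n^2 + 18*n + 24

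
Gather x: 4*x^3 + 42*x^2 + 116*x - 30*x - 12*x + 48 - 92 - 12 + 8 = 4*x^3 + 42*x^2 + 74*x - 48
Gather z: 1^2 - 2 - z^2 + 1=-z^2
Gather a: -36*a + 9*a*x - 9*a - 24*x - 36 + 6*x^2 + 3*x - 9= a*(9*x - 45) + 6*x^2 - 21*x - 45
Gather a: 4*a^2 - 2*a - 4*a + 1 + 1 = 4*a^2 - 6*a + 2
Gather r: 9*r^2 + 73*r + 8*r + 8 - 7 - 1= 9*r^2 + 81*r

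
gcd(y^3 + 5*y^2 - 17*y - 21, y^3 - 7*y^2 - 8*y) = y + 1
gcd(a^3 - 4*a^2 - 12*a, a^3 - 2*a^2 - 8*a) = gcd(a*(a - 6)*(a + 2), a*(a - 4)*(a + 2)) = a^2 + 2*a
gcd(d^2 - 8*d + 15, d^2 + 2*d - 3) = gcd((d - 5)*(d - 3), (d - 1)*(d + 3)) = 1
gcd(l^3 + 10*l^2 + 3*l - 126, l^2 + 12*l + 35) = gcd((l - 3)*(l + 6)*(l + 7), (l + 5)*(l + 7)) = l + 7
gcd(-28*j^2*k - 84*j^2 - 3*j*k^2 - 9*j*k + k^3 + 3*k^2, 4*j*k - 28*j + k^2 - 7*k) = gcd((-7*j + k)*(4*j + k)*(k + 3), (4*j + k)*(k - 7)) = 4*j + k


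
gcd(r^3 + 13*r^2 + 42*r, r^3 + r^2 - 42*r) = r^2 + 7*r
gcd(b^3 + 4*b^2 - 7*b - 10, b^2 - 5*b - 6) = b + 1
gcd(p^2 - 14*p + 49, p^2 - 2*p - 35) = p - 7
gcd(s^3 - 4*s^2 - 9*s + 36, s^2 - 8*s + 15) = s - 3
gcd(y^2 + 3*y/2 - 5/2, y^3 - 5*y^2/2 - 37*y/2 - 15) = y + 5/2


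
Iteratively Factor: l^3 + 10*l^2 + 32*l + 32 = (l + 2)*(l^2 + 8*l + 16) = (l + 2)*(l + 4)*(l + 4)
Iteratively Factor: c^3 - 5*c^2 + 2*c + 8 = (c - 2)*(c^2 - 3*c - 4) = (c - 2)*(c + 1)*(c - 4)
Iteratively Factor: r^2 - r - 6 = (r + 2)*(r - 3)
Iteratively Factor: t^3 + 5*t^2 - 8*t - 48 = (t + 4)*(t^2 + t - 12) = (t - 3)*(t + 4)*(t + 4)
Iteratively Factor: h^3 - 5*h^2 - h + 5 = (h - 5)*(h^2 - 1) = (h - 5)*(h + 1)*(h - 1)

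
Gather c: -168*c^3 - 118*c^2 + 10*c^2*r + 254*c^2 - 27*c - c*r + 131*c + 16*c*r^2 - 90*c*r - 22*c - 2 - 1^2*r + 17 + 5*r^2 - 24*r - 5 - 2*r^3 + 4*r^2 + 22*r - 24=-168*c^3 + c^2*(10*r + 136) + c*(16*r^2 - 91*r + 82) - 2*r^3 + 9*r^2 - 3*r - 14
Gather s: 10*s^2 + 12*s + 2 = 10*s^2 + 12*s + 2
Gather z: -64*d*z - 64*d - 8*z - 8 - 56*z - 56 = -64*d + z*(-64*d - 64) - 64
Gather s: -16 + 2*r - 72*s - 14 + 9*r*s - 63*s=2*r + s*(9*r - 135) - 30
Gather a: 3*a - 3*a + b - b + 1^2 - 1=0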